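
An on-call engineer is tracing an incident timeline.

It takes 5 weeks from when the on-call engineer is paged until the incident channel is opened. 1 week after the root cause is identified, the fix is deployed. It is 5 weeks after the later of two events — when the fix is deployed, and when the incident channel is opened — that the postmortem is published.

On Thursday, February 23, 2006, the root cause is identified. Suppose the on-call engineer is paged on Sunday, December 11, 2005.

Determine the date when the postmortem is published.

Thursday, April 6, 2006

The root cause is identified: Feb 23, 2006.
The fix is deployed: Feb 23, 2006 + 1 week = Mar 2, 2006.
The on-call engineer is paged: Dec 11, 2005.
The incident channel is opened: Dec 11, 2005 + 5 weeks = Jan 15, 2006.
Both prerequisites met — the fix is deployed (Mar 2, 2006), the incident channel is opened (Jan 15, 2006); the later is Mar 2, 2006.
The postmortem is published: Mar 2, 2006 + 5 weeks = Apr 6, 2006.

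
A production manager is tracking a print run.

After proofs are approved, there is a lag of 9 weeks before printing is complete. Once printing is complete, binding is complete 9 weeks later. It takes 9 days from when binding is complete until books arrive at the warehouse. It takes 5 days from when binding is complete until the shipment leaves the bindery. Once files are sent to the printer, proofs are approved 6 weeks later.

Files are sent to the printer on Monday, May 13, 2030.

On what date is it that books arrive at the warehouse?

Wednesday, November 6, 2030

Files are sent to the printer: May 13, 2030.
Proofs are approved: May 13, 2030 + 6 weeks = Jun 24, 2030.
Printing is complete: Jun 24, 2030 + 9 weeks = Aug 26, 2030.
Binding is complete: Aug 26, 2030 + 9 weeks = Oct 28, 2030.
Books arrive at the warehouse: Oct 28, 2030 + 9 days = Nov 6, 2030.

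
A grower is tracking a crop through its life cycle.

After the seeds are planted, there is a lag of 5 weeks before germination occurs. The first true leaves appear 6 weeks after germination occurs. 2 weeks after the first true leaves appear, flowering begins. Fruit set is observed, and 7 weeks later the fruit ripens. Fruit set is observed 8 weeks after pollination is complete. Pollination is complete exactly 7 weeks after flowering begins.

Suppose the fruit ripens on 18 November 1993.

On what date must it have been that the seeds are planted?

18 March 1993

The fruit ripens: Nov 18, 1993.
Fruit set is observed: Nov 18, 1993 − 7 weeks = Sep 30, 1993.
Pollination is complete: Sep 30, 1993 − 8 weeks = Aug 5, 1993.
Flowering begins: Aug 5, 1993 − 7 weeks = Jun 17, 1993.
The first true leaves appear: Jun 17, 1993 − 2 weeks = Jun 3, 1993.
Germination occurs: Jun 3, 1993 − 6 weeks = Apr 22, 1993.
The seeds are planted: Apr 22, 1993 − 5 weeks = Mar 18, 1993.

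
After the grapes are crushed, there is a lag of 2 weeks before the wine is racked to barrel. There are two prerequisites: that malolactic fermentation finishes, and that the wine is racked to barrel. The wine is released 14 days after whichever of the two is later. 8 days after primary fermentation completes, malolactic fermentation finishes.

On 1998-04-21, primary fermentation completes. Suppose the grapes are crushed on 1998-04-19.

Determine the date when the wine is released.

1998-05-17

Primary fermentation completes: Apr 21, 1998.
Malolactic fermentation finishes: Apr 21, 1998 + 8 days = Apr 29, 1998.
The grapes are crushed: Apr 19, 1998.
The wine is racked to barrel: Apr 19, 1998 + 2 weeks = May 3, 1998.
Both prerequisites met — malolactic fermentation finishes (Apr 29, 1998), the wine is racked to barrel (May 3, 1998); the later is May 3, 1998.
The wine is released: May 3, 1998 + 14 days = May 17, 1998.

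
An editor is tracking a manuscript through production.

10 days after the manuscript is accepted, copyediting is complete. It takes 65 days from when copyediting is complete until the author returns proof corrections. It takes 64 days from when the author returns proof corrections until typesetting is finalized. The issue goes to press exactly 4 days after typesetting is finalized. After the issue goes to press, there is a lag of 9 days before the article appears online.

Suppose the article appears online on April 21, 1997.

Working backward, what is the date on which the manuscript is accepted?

The article appears online: Apr 21, 1997.
The issue goes to press: Apr 21, 1997 − 9 days = Apr 12, 1997.
Typesetting is finalized: Apr 12, 1997 − 4 days = Apr 8, 1997.
The author returns proof corrections: Apr 8, 1997 − 64 days = Feb 3, 1997.
Copyediting is complete: Feb 3, 1997 − 65 days = Nov 30, 1996.
The manuscript is accepted: Nov 30, 1996 − 10 days = Nov 20, 1996.

November 20, 1996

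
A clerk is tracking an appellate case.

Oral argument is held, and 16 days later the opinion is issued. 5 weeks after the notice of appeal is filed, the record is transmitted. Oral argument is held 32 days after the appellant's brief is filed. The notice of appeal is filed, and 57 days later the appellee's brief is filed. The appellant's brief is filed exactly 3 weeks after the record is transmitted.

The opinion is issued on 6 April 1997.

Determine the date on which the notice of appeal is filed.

23 December 1996

The opinion is issued: Apr 6, 1997.
Oral argument is held: Apr 6, 1997 − 16 days = Mar 21, 1997.
The appellant's brief is filed: Mar 21, 1997 − 32 days = Feb 17, 1997.
The record is transmitted: Feb 17, 1997 − 3 weeks = Jan 27, 1997.
The notice of appeal is filed: Jan 27, 1997 − 5 weeks = Dec 23, 1996.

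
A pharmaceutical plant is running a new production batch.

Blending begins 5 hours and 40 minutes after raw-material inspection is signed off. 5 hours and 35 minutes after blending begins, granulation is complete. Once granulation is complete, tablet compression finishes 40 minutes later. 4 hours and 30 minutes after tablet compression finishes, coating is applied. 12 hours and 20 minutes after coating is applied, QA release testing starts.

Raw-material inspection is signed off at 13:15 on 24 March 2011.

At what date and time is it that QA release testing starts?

18:00 on 25 March 2011

Raw-material inspection is signed off: 13:15 Mar 24, 2011.
Blending begins: 13:15 Mar 24, 2011 + 5h40m = 18:55 Mar 24, 2011.
Granulation is complete: 18:55 Mar 24, 2011 + 5h35m = 00:30 Mar 25, 2011.
Tablet compression finishes: 00:30 Mar 25, 2011 + 40m = 01:10 Mar 25, 2011.
Coating is applied: 01:10 Mar 25, 2011 + 4h30m = 05:40 Mar 25, 2011.
QA release testing starts: 05:40 Mar 25, 2011 + 12h20m = 18:00 Mar 25, 2011.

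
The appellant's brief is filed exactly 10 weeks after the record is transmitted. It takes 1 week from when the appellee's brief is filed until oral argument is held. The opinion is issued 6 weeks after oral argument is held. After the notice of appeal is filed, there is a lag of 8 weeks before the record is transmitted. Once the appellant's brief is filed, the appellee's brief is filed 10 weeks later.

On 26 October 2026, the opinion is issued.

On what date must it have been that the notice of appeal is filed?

23 February 2026

The opinion is issued: Oct 26, 2026.
Oral argument is held: Oct 26, 2026 − 6 weeks = Sep 14, 2026.
The appellee's brief is filed: Sep 14, 2026 − 1 week = Sep 7, 2026.
The appellant's brief is filed: Sep 7, 2026 − 10 weeks = Jun 29, 2026.
The record is transmitted: Jun 29, 2026 − 10 weeks = Apr 20, 2026.
The notice of appeal is filed: Apr 20, 2026 − 8 weeks = Feb 23, 2026.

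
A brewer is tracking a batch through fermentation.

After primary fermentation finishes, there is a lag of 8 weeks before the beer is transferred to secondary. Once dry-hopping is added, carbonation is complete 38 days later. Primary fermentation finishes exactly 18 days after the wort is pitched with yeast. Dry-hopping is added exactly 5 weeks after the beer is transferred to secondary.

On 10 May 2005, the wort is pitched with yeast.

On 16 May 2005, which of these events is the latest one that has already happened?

The wort is pitched with yeast: May 10, 2005.
Primary fermentation finishes: May 10, 2005 + 18 days = May 28, 2005.
The beer is transferred to secondary: May 28, 2005 + 8 weeks = Jul 23, 2005.
Dry-hopping is added: Jul 23, 2005 + 5 weeks = Aug 27, 2005.
Carbonation is complete: Aug 27, 2005 + 38 days = Oct 4, 2005.
May 16, 2005 falls between when the wort is pitched with yeast (May 10, 2005) and when primary fermentation finishes (May 28, 2005).

The wort is pitched with yeast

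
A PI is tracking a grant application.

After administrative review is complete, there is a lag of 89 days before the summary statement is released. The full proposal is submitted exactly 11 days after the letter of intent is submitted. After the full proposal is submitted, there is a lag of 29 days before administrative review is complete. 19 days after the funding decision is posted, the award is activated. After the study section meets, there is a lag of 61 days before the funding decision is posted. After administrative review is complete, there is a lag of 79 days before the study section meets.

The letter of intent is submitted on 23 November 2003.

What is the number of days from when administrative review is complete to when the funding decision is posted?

140 days

Causal path: administrative review is complete → the study section meets → the funding decision is posted.
Total delay along the path: 79 + 61 = 140 days.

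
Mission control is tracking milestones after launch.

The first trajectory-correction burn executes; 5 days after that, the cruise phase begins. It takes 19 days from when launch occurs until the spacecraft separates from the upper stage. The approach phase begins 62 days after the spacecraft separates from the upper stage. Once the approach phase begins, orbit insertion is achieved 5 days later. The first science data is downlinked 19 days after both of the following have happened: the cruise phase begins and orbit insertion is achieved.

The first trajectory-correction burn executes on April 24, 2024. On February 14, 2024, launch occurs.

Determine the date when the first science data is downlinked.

May 29, 2024

The first trajectory-correction burn executes: Apr 24, 2024.
The cruise phase begins: Apr 24, 2024 + 5 days = Apr 29, 2024.
Launch occurs: Feb 14, 2024.
The spacecraft separates from the upper stage: Feb 14, 2024 + 19 days = Mar 4, 2024.
The approach phase begins: Mar 4, 2024 + 62 days = May 5, 2024.
Orbit insertion is achieved: May 5, 2024 + 5 days = May 10, 2024.
Both prerequisites met — the cruise phase begins (Apr 29, 2024), orbit insertion is achieved (May 10, 2024); the later is May 10, 2024.
The first science data is downlinked: May 10, 2024 + 19 days = May 29, 2024.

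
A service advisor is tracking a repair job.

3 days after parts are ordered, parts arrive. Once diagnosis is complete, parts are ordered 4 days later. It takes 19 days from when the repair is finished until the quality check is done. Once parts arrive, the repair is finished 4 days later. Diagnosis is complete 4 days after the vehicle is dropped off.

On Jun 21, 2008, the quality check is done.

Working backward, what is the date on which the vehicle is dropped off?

The quality check is done: Jun 21, 2008.
The repair is finished: Jun 21, 2008 − 19 days = Jun 2, 2008.
Parts arrive: Jun 2, 2008 − 4 days = May 29, 2008.
Parts are ordered: May 29, 2008 − 3 days = May 26, 2008.
Diagnosis is complete: May 26, 2008 − 4 days = May 22, 2008.
The vehicle is dropped off: May 22, 2008 − 4 days = May 18, 2008.

May 18, 2008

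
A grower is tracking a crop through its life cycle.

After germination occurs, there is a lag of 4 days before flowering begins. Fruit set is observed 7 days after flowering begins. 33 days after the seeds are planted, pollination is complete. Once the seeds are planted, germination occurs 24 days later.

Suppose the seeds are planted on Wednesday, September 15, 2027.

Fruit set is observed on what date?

Wednesday, October 20, 2027

The seeds are planted: Sep 15, 2027.
Germination occurs: Sep 15, 2027 + 24 days = Oct 9, 2027.
Flowering begins: Oct 9, 2027 + 4 days = Oct 13, 2027.
Fruit set is observed: Oct 13, 2027 + 7 days = Oct 20, 2027.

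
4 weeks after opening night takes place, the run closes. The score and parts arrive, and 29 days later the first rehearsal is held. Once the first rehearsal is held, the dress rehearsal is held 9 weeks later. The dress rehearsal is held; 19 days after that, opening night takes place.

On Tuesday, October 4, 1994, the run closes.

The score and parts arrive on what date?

The run closes: Oct 4, 1994.
Opening night takes place: Oct 4, 1994 − 4 weeks = Sep 6, 1994.
The dress rehearsal is held: Sep 6, 1994 − 19 days = Aug 18, 1994.
The first rehearsal is held: Aug 18, 1994 − 9 weeks = Jun 16, 1994.
The score and parts arrive: Jun 16, 1994 − 29 days = May 18, 1994.

Wednesday, May 18, 1994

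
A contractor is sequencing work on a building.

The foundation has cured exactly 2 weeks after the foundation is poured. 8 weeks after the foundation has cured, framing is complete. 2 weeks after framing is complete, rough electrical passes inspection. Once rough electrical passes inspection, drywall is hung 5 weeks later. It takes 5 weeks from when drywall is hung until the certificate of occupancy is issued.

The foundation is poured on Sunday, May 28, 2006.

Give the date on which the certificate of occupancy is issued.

The foundation is poured: May 28, 2006.
The foundation has cured: May 28, 2006 + 2 weeks = Jun 11, 2006.
Framing is complete: Jun 11, 2006 + 8 weeks = Aug 6, 2006.
Rough electrical passes inspection: Aug 6, 2006 + 2 weeks = Aug 20, 2006.
Drywall is hung: Aug 20, 2006 + 5 weeks = Sep 24, 2006.
The certificate of occupancy is issued: Sep 24, 2006 + 5 weeks = Oct 29, 2006.

Sunday, October 29, 2006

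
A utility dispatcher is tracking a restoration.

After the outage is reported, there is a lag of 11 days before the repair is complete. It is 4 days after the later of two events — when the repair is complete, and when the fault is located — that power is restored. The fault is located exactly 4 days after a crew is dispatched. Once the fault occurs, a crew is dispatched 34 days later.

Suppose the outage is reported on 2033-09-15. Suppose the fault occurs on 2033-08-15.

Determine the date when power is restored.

2033-09-30

The outage is reported: Sep 15, 2033.
The repair is complete: Sep 15, 2033 + 11 days = Sep 26, 2033.
The fault occurs: Aug 15, 2033.
A crew is dispatched: Aug 15, 2033 + 34 days = Sep 18, 2033.
The fault is located: Sep 18, 2033 + 4 days = Sep 22, 2033.
Both prerequisites met — the repair is complete (Sep 26, 2033), the fault is located (Sep 22, 2033); the later is Sep 26, 2033.
Power is restored: Sep 26, 2033 + 4 days = Sep 30, 2033.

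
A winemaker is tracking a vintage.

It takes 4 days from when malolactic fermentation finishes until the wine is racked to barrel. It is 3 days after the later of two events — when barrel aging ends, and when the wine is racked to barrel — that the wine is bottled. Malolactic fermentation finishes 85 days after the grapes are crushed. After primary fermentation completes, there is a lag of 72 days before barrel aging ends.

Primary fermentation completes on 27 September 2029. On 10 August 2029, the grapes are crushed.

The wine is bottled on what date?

Primary fermentation completes: Sep 27, 2029.
Barrel aging ends: Sep 27, 2029 + 72 days = Dec 8, 2029.
The grapes are crushed: Aug 10, 2029.
Malolactic fermentation finishes: Aug 10, 2029 + 85 days = Nov 3, 2029.
The wine is racked to barrel: Nov 3, 2029 + 4 days = Nov 7, 2029.
Both prerequisites met — barrel aging ends (Dec 8, 2029), the wine is racked to barrel (Nov 7, 2029); the later is Dec 8, 2029.
The wine is bottled: Dec 8, 2029 + 3 days = Dec 11, 2029.

11 December 2029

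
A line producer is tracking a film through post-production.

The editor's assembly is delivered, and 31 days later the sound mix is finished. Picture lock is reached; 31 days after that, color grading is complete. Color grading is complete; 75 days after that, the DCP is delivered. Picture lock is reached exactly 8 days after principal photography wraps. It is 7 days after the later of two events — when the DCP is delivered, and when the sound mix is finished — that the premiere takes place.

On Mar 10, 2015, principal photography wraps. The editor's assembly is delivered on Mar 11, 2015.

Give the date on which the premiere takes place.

Jul 9, 2015

Principal photography wraps: Mar 10, 2015.
Picture lock is reached: Mar 10, 2015 + 8 days = Mar 18, 2015.
Color grading is complete: Mar 18, 2015 + 31 days = Apr 18, 2015.
The DCP is delivered: Apr 18, 2015 + 75 days = Jul 2, 2015.
The editor's assembly is delivered: Mar 11, 2015.
The sound mix is finished: Mar 11, 2015 + 31 days = Apr 11, 2015.
Both prerequisites met — the DCP is delivered (Jul 2, 2015), the sound mix is finished (Apr 11, 2015); the later is Jul 2, 2015.
The premiere takes place: Jul 2, 2015 + 7 days = Jul 9, 2015.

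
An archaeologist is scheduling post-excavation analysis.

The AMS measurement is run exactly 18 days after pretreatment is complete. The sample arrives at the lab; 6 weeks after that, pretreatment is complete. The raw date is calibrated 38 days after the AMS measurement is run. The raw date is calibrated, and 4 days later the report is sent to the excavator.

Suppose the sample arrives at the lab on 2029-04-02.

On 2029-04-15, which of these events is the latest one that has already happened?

The sample arrives at the lab

The sample arrives at the lab: Apr 2, 2029.
Pretreatment is complete: Apr 2, 2029 + 6 weeks = May 14, 2029.
The AMS measurement is run: May 14, 2029 + 18 days = Jun 1, 2029.
The raw date is calibrated: Jun 1, 2029 + 38 days = Jul 9, 2029.
The report is sent to the excavator: Jul 9, 2029 + 4 days = Jul 13, 2029.
Apr 15, 2029 falls between when the sample arrives at the lab (Apr 2, 2029) and when pretreatment is complete (May 14, 2029).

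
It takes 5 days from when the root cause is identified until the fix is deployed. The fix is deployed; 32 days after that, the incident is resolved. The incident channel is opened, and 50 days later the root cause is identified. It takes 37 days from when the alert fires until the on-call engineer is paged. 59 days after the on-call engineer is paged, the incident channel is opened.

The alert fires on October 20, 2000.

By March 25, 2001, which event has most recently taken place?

The fix is deployed

The alert fires: Oct 20, 2000.
The on-call engineer is paged: Oct 20, 2000 + 37 days = Nov 26, 2000.
The incident channel is opened: Nov 26, 2000 + 59 days = Jan 24, 2001.
The root cause is identified: Jan 24, 2001 + 50 days = Mar 15, 2001.
The fix is deployed: Mar 15, 2001 + 5 days = Mar 20, 2001.
The incident is resolved: Mar 20, 2001 + 32 days = Apr 21, 2001.
Mar 25, 2001 falls between when the fix is deployed (Mar 20, 2001) and when the incident is resolved (Apr 21, 2001).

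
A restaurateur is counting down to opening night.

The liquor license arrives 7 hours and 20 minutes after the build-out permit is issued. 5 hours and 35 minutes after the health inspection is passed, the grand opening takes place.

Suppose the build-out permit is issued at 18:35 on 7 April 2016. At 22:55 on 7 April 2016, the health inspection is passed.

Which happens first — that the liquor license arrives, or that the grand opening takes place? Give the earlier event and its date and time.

The build-out permit is issued: 18:35 Apr 7, 2016.
The liquor license arrives: 18:35 Apr 7, 2016 + 7h20m = 01:55 Apr 8, 2016.
The health inspection is passed: 22:55 Apr 7, 2016.
The grand opening takes place: 22:55 Apr 7, 2016 + 5h35m = 04:30 Apr 8, 2016.
Comparing: the liquor license arrives at 01:55 Apr 8, 2016 vs the grand opening takes place at 04:30 Apr 8, 2016. Earlier: the liquor license arrives.

The liquor license arrives — 01:55 on 8 April 2016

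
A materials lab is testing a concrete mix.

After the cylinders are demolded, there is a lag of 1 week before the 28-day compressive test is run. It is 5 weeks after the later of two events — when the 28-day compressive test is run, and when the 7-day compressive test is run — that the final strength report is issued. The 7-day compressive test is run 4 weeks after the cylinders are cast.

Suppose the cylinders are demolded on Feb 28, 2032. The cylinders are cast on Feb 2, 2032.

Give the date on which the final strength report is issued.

Apr 10, 2032

The cylinders are demolded: Feb 28, 2032.
The 28-day compressive test is run: Feb 28, 2032 + 1 week = Mar 6, 2032.
The cylinders are cast: Feb 2, 2032.
The 7-day compressive test is run: Feb 2, 2032 + 4 weeks = Mar 1, 2032.
Both prerequisites met — the 28-day compressive test is run (Mar 6, 2032), the 7-day compressive test is run (Mar 1, 2032); the later is Mar 6, 2032.
The final strength report is issued: Mar 6, 2032 + 5 weeks = Apr 10, 2032.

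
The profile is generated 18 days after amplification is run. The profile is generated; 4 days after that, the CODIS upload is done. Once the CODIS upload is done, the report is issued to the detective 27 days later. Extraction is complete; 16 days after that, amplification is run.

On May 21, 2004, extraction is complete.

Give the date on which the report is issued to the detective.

Jul 25, 2004

Extraction is complete: May 21, 2004.
Amplification is run: May 21, 2004 + 16 days = Jun 6, 2004.
The profile is generated: Jun 6, 2004 + 18 days = Jun 24, 2004.
The CODIS upload is done: Jun 24, 2004 + 4 days = Jun 28, 2004.
The report is issued to the detective: Jun 28, 2004 + 27 days = Jul 25, 2004.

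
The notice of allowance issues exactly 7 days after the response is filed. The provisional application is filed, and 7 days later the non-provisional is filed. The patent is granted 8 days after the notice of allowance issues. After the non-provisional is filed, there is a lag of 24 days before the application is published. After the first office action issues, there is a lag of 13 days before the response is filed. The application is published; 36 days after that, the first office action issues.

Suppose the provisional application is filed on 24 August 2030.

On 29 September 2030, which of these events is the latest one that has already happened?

The provisional application is filed: Aug 24, 2030.
The non-provisional is filed: Aug 24, 2030 + 7 days = Aug 31, 2030.
The application is published: Aug 31, 2030 + 24 days = Sep 24, 2030.
The first office action issues: Sep 24, 2030 + 36 days = Oct 30, 2030.
The response is filed: Oct 30, 2030 + 13 days = Nov 12, 2030.
The notice of allowance issues: Nov 12, 2030 + 7 days = Nov 19, 2030.
The patent is granted: Nov 19, 2030 + 8 days = Nov 27, 2030.
Sep 29, 2030 falls between when the application is published (Sep 24, 2030) and when the first office action issues (Oct 30, 2030).

The application is published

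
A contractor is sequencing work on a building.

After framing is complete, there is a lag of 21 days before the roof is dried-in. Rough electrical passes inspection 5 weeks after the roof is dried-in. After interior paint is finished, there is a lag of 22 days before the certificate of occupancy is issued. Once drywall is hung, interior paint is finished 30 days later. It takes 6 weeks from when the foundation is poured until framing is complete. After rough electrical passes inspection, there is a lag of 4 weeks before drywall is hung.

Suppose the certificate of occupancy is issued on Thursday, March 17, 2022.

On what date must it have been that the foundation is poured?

The certificate of occupancy is issued: Mar 17, 2022.
Interior paint is finished: Mar 17, 2022 − 22 days = Feb 23, 2022.
Drywall is hung: Feb 23, 2022 − 30 days = Jan 24, 2022.
Rough electrical passes inspection: Jan 24, 2022 − 4 weeks = Dec 27, 2021.
The roof is dried-in: Dec 27, 2021 − 5 weeks = Nov 22, 2021.
Framing is complete: Nov 22, 2021 − 21 days = Nov 1, 2021.
The foundation is poured: Nov 1, 2021 − 6 weeks = Sep 20, 2021.

Monday, September 20, 2021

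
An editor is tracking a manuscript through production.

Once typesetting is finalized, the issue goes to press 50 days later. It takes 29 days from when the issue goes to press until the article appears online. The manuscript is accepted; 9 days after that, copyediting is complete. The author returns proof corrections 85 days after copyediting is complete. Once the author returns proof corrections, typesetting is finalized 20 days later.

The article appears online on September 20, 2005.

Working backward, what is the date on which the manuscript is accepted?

March 11, 2005

The article appears online: Sep 20, 2005.
The issue goes to press: Sep 20, 2005 − 29 days = Aug 22, 2005.
Typesetting is finalized: Aug 22, 2005 − 50 days = Jul 3, 2005.
The author returns proof corrections: Jul 3, 2005 − 20 days = Jun 13, 2005.
Copyediting is complete: Jun 13, 2005 − 85 days = Mar 20, 2005.
The manuscript is accepted: Mar 20, 2005 − 9 days = Mar 11, 2005.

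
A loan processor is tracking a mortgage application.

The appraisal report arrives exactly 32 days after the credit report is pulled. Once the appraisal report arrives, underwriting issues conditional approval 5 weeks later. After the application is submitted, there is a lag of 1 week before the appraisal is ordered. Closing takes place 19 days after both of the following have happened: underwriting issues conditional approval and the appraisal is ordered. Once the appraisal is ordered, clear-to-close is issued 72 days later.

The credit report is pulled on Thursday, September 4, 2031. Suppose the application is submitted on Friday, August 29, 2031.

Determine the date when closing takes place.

Saturday, November 29, 2031

The credit report is pulled: Sep 4, 2031.
The appraisal report arrives: Sep 4, 2031 + 32 days = Oct 6, 2031.
Underwriting issues conditional approval: Oct 6, 2031 + 5 weeks = Nov 10, 2031.
The application is submitted: Aug 29, 2031.
The appraisal is ordered: Aug 29, 2031 + 1 week = Sep 5, 2031.
Both prerequisites met — underwriting issues conditional approval (Nov 10, 2031), the appraisal is ordered (Sep 5, 2031); the later is Nov 10, 2031.
Closing takes place: Nov 10, 2031 + 19 days = Nov 29, 2031.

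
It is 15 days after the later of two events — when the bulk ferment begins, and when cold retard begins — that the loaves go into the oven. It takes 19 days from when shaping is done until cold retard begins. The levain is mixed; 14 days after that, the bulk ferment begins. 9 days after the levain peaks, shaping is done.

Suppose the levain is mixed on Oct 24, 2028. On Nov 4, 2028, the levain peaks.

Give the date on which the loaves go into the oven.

The levain is mixed: Oct 24, 2028.
The bulk ferment begins: Oct 24, 2028 + 14 days = Nov 7, 2028.
The levain peaks: Nov 4, 2028.
Shaping is done: Nov 4, 2028 + 9 days = Nov 13, 2028.
Cold retard begins: Nov 13, 2028 + 19 days = Dec 2, 2028.
Both prerequisites met — the bulk ferment begins (Nov 7, 2028), cold retard begins (Dec 2, 2028); the later is Dec 2, 2028.
The loaves go into the oven: Dec 2, 2028 + 15 days = Dec 17, 2028.

Dec 17, 2028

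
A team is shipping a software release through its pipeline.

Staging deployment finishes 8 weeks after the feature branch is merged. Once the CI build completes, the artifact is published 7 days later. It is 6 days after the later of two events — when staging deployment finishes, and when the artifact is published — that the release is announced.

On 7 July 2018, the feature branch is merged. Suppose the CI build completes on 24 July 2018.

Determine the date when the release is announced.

7 September 2018

The feature branch is merged: Jul 7, 2018.
Staging deployment finishes: Jul 7, 2018 + 8 weeks = Sep 1, 2018.
The CI build completes: Jul 24, 2018.
The artifact is published: Jul 24, 2018 + 7 days = Jul 31, 2018.
Both prerequisites met — staging deployment finishes (Sep 1, 2018), the artifact is published (Jul 31, 2018); the later is Sep 1, 2018.
The release is announced: Sep 1, 2018 + 6 days = Sep 7, 2018.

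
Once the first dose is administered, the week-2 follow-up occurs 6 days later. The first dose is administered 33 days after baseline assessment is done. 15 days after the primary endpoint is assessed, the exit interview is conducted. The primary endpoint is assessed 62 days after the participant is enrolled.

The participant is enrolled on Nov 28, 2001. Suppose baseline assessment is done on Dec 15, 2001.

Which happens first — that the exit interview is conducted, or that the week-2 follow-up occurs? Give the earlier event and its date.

The participant is enrolled: Nov 28, 2001.
The primary endpoint is assessed: Nov 28, 2001 + 62 days = Jan 29, 2002.
The exit interview is conducted: Jan 29, 2002 + 15 days = Feb 13, 2002.
Baseline assessment is done: Dec 15, 2001.
The first dose is administered: Dec 15, 2001 + 33 days = Jan 17, 2002.
The week-2 follow-up occurs: Jan 17, 2002 + 6 days = Jan 23, 2002.
Comparing: the exit interview is conducted on Feb 13, 2002 vs the week-2 follow-up occurs on Jan 23, 2002. Earlier: the week-2 follow-up occurs.

The week-2 follow-up occurs — Jan 23, 2002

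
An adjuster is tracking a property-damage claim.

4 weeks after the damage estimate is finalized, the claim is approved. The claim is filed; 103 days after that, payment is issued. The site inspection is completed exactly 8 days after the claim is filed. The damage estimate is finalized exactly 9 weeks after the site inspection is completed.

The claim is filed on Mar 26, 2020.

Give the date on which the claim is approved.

The claim is filed: Mar 26, 2020.
The site inspection is completed: Mar 26, 2020 + 8 days = Apr 3, 2020.
The damage estimate is finalized: Apr 3, 2020 + 9 weeks = Jun 5, 2020.
The claim is approved: Jun 5, 2020 + 4 weeks = Jul 3, 2020.

Jul 3, 2020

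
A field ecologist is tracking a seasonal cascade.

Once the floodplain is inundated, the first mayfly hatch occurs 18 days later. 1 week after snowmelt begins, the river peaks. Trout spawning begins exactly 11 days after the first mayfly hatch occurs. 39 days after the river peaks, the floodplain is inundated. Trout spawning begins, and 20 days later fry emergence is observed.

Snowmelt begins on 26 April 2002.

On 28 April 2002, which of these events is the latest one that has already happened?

Snowmelt begins: Apr 26, 2002.
The river peaks: Apr 26, 2002 + 1 week = May 3, 2002.
The floodplain is inundated: May 3, 2002 + 39 days = Jun 11, 2002.
The first mayfly hatch occurs: Jun 11, 2002 + 18 days = Jun 29, 2002.
Trout spawning begins: Jun 29, 2002 + 11 days = Jul 10, 2002.
Fry emergence is observed: Jul 10, 2002 + 20 days = Jul 30, 2002.
Apr 28, 2002 falls between when snowmelt begins (Apr 26, 2002) and when the river peaks (May 3, 2002).

Snowmelt begins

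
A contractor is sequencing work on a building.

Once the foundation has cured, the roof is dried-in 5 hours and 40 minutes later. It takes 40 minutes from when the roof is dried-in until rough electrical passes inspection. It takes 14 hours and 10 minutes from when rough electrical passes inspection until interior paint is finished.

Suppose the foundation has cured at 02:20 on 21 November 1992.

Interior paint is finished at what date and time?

22:50 on 21 November 1992

The foundation has cured: 02:20 Nov 21, 1992.
The roof is dried-in: 02:20 Nov 21, 1992 + 5h40m = 08:00 Nov 21, 1992.
Rough electrical passes inspection: 08:00 Nov 21, 1992 + 40m = 08:40 Nov 21, 1992.
Interior paint is finished: 08:40 Nov 21, 1992 + 14h10m = 22:50 Nov 21, 1992.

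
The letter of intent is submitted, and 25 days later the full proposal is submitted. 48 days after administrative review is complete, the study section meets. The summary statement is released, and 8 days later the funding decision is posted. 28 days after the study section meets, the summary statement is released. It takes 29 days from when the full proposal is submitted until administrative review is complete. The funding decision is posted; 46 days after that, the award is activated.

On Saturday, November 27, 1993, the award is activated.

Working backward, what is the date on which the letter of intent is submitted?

Thursday, May 27, 1993

The award is activated: Nov 27, 1993.
The funding decision is posted: Nov 27, 1993 − 46 days = Oct 12, 1993.
The summary statement is released: Oct 12, 1993 − 8 days = Oct 4, 1993.
The study section meets: Oct 4, 1993 − 28 days = Sep 6, 1993.
Administrative review is complete: Sep 6, 1993 − 48 days = Jul 20, 1993.
The full proposal is submitted: Jul 20, 1993 − 29 days = Jun 21, 1993.
The letter of intent is submitted: Jun 21, 1993 − 25 days = May 27, 1993.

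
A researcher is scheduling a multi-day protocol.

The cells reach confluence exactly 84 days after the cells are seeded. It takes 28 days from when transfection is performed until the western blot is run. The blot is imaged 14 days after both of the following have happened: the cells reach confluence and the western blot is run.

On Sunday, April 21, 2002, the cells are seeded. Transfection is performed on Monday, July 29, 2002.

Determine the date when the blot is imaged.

Monday, September 9, 2002

The cells are seeded: Apr 21, 2002.
The cells reach confluence: Apr 21, 2002 + 84 days = Jul 14, 2002.
Transfection is performed: Jul 29, 2002.
The western blot is run: Jul 29, 2002 + 28 days = Aug 26, 2002.
Both prerequisites met — the cells reach confluence (Jul 14, 2002), the western blot is run (Aug 26, 2002); the later is Aug 26, 2002.
The blot is imaged: Aug 26, 2002 + 14 days = Sep 9, 2002.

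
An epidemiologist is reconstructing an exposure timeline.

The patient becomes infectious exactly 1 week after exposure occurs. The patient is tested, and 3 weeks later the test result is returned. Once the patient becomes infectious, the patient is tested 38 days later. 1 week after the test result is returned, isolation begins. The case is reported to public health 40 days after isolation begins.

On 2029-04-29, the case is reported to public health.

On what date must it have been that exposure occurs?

The case is reported to public health: Apr 29, 2029.
Isolation begins: Apr 29, 2029 − 40 days = Mar 20, 2029.
The test result is returned: Mar 20, 2029 − 1 week = Mar 13, 2029.
The patient is tested: Mar 13, 2029 − 3 weeks = Feb 20, 2029.
The patient becomes infectious: Feb 20, 2029 − 38 days = Jan 13, 2029.
Exposure occurs: Jan 13, 2029 − 1 week = Jan 6, 2029.

2029-01-06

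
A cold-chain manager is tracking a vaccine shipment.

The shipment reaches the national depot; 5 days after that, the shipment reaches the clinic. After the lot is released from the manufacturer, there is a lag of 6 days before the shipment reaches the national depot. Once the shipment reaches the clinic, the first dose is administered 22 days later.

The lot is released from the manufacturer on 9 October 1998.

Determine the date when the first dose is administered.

11 November 1998

The lot is released from the manufacturer: Oct 9, 1998.
The shipment reaches the national depot: Oct 9, 1998 + 6 days = Oct 15, 1998.
The shipment reaches the clinic: Oct 15, 1998 + 5 days = Oct 20, 1998.
The first dose is administered: Oct 20, 1998 + 22 days = Nov 11, 1998.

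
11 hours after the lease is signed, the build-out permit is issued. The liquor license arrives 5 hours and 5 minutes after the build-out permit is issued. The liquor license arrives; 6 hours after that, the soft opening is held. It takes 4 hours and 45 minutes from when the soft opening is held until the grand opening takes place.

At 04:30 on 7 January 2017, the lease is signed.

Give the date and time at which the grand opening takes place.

The lease is signed: 04:30 Jan 7, 2017.
The build-out permit is issued: 04:30 Jan 7, 2017 + 11h = 15:30 Jan 7, 2017.
The liquor license arrives: 15:30 Jan 7, 2017 + 5h05m = 20:35 Jan 7, 2017.
The soft opening is held: 20:35 Jan 7, 2017 + 6h = 02:35 Jan 8, 2017.
The grand opening takes place: 02:35 Jan 8, 2017 + 4h45m = 07:20 Jan 8, 2017.

07:20 on 8 January 2017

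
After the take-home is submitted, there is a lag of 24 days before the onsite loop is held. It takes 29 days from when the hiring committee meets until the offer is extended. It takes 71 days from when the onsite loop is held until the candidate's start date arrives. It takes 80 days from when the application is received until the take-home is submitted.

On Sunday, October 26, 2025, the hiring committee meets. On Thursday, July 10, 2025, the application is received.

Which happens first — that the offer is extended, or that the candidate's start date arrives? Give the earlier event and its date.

The offer is extended — Monday, November 24, 2025

The hiring committee meets: Oct 26, 2025.
The offer is extended: Oct 26, 2025 + 29 days = Nov 24, 2025.
The application is received: Jul 10, 2025.
The take-home is submitted: Jul 10, 2025 + 80 days = Sep 28, 2025.
The onsite loop is held: Sep 28, 2025 + 24 days = Oct 22, 2025.
The candidate's start date arrives: Oct 22, 2025 + 71 days = Jan 1, 2026.
Comparing: the offer is extended on Nov 24, 2025 vs the candidate's start date arrives on Jan 1, 2026. Earlier: the offer is extended.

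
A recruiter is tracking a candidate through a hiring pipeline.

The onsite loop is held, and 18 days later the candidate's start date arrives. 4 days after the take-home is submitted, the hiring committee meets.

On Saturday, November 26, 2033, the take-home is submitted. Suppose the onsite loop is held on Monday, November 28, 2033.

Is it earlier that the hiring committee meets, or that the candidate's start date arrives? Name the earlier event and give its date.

The hiring committee meets — Wednesday, November 30, 2033

The take-home is submitted: Nov 26, 2033.
The hiring committee meets: Nov 26, 2033 + 4 days = Nov 30, 2033.
The onsite loop is held: Nov 28, 2033.
The candidate's start date arrives: Nov 28, 2033 + 18 days = Dec 16, 2033.
Comparing: the hiring committee meets on Nov 30, 2033 vs the candidate's start date arrives on Dec 16, 2033. Earlier: the hiring committee meets.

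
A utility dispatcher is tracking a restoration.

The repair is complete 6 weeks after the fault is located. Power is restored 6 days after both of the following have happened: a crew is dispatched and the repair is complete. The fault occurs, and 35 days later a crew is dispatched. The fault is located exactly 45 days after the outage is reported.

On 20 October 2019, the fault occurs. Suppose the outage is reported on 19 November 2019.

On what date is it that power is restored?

20 February 2020

The fault occurs: Oct 20, 2019.
A crew is dispatched: Oct 20, 2019 + 35 days = Nov 24, 2019.
The outage is reported: Nov 19, 2019.
The fault is located: Nov 19, 2019 + 45 days = Jan 3, 2020.
The repair is complete: Jan 3, 2020 + 6 weeks = Feb 14, 2020.
Both prerequisites met — a crew is dispatched (Nov 24, 2019), the repair is complete (Feb 14, 2020); the later is Feb 14, 2020.
Power is restored: Feb 14, 2020 + 6 days = Feb 20, 2020.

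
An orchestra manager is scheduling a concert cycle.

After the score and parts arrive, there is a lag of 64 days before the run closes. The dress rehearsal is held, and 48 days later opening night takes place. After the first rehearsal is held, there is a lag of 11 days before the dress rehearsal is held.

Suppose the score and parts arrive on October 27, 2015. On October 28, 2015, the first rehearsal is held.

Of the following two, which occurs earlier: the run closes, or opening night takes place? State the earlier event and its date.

The score and parts arrive: Oct 27, 2015.
The run closes: Oct 27, 2015 + 64 days = Dec 30, 2015.
The first rehearsal is held: Oct 28, 2015.
The dress rehearsal is held: Oct 28, 2015 + 11 days = Nov 8, 2015.
Opening night takes place: Nov 8, 2015 + 48 days = Dec 26, 2015.
Comparing: the run closes on Dec 30, 2015 vs opening night takes place on Dec 26, 2015. Earlier: opening night takes place.

Opening night takes place — December 26, 2015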